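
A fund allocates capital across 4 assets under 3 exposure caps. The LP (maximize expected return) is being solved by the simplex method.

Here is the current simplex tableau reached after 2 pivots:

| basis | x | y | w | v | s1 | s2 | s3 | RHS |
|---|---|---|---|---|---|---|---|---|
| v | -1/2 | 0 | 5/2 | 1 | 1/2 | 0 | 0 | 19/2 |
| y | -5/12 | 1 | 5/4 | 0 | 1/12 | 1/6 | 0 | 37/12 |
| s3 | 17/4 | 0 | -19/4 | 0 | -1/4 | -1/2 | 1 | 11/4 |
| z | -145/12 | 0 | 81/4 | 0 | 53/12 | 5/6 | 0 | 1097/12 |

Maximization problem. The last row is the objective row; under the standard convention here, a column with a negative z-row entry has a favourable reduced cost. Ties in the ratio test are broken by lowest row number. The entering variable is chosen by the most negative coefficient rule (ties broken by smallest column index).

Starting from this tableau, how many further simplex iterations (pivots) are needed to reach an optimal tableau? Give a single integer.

pivot: x in, s3 out → z = 1687/17
pivot: s2 in, y out → z = 116
No improving column remains; optimal.

2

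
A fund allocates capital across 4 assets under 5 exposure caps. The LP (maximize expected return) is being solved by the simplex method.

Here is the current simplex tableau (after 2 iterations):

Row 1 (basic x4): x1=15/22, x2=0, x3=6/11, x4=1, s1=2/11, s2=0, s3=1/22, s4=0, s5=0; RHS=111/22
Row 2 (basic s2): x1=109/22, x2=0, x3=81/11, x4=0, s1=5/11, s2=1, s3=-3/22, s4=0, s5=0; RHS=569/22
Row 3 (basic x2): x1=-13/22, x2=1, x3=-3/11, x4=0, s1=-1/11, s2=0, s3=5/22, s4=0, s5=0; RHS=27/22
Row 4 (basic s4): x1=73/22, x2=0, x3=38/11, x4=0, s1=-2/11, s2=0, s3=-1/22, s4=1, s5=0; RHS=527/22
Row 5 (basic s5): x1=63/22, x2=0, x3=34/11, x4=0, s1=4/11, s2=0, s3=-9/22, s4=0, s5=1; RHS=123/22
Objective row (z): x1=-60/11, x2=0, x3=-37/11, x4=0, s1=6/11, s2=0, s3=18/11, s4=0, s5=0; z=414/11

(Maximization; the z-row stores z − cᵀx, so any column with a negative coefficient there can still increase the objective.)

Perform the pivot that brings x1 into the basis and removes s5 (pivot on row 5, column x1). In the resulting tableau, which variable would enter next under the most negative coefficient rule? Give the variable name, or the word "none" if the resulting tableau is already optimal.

Pivot element 63/22. New z-row = old z-row − (-60/11)·(row 5/(63/22)).
Updated z-row coefficients: x1: 0, x2: 0, x3: 53/21, x4: 0, s1: 26/21, s2: 0, s3: 6/7, s4: 0, s5: 40/21.
No coefficient is strictly negative; the tableau after this pivot is optimal.

none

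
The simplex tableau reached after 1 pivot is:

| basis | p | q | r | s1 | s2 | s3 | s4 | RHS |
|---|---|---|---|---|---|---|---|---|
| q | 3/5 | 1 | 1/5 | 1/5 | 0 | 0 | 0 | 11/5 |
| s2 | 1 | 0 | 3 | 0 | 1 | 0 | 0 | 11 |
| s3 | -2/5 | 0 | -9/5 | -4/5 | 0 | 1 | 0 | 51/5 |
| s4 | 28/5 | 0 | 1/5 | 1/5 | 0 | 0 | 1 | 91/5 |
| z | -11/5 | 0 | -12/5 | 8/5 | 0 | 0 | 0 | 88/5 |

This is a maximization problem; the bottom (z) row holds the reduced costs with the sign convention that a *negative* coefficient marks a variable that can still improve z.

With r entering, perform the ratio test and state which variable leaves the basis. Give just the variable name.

s2

Ratios: row 1 (q): (11/5)/(1/5) = 11; row 2 (s2): 11/3 = 11/3; row 3 (s3): entry -9/5 ≤ 0, skip; row 4 (s4): (91/5)/(1/5) = 91.
Minimum ratio 11/3 is in the s2 row, so s2 leaves.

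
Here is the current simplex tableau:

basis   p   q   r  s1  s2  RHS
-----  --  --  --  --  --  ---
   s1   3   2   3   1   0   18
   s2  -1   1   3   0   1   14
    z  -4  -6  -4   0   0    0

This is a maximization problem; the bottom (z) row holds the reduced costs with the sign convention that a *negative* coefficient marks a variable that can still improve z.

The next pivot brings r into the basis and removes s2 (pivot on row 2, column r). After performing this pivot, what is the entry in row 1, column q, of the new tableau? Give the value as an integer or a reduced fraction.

1

Pivot element is row 2, column r: 3.
Normalize row 2: new (row 2, q) = 1/3 = 1/3.
row 1 ← row 1 − 3·(new row 2): 2 − 3·(1/3) = 1.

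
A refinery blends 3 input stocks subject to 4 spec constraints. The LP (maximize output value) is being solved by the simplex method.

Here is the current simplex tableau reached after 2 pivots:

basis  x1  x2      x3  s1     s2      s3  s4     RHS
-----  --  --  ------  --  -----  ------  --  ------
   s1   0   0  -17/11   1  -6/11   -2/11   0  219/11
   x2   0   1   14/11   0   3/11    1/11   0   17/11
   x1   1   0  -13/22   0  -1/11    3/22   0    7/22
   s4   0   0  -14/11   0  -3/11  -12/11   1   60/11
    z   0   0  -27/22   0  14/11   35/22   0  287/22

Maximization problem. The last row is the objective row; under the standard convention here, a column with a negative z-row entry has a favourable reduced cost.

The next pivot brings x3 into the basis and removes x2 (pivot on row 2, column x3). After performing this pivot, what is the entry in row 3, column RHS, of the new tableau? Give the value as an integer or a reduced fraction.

Pivot element is row 2, column x3: 14/11.
Normalize row 2: new (row 2, RHS) = (17/11)/(14/11) = 17/14.
row 3 ← row 3 − (-13/22)·(new row 2): 7/22 − (-13/22)·(17/14) = 29/28.

29/28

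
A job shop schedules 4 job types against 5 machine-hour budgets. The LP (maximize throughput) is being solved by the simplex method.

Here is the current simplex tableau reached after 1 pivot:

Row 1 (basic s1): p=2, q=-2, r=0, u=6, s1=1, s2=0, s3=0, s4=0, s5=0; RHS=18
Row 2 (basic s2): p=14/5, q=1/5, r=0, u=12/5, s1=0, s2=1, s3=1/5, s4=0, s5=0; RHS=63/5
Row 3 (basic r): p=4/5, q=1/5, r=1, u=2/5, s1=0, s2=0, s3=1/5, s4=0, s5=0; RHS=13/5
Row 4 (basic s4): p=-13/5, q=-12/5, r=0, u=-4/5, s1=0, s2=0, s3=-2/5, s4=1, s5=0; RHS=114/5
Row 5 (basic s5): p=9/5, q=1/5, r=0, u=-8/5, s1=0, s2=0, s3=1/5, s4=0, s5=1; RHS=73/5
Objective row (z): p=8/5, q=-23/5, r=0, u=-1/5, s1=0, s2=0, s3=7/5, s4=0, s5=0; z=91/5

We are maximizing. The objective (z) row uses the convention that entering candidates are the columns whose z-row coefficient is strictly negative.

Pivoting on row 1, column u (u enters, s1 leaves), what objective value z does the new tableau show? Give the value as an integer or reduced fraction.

Minimum ratio for u: 18/6 = 3.
z changes by −(z-row coeff of u)·ratio = −(-1/5)·3 = 3/5.
New z = 91/5 + (3/5) = 94/5.

94/5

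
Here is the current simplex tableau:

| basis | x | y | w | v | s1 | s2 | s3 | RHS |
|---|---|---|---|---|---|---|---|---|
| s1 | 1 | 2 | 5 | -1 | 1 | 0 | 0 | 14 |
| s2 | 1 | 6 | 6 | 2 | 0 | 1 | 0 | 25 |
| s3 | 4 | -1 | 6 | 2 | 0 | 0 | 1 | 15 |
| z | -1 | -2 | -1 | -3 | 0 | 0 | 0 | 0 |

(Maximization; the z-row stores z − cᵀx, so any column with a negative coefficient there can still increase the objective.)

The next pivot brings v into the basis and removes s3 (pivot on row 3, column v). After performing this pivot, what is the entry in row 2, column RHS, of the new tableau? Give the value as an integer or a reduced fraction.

10

Pivot element is row 3, column v: 2.
Normalize row 3: new (row 3, RHS) = 15/2 = 15/2.
row 2 ← row 2 − 2·(new row 3): 25 − 2·(15/2) = 10.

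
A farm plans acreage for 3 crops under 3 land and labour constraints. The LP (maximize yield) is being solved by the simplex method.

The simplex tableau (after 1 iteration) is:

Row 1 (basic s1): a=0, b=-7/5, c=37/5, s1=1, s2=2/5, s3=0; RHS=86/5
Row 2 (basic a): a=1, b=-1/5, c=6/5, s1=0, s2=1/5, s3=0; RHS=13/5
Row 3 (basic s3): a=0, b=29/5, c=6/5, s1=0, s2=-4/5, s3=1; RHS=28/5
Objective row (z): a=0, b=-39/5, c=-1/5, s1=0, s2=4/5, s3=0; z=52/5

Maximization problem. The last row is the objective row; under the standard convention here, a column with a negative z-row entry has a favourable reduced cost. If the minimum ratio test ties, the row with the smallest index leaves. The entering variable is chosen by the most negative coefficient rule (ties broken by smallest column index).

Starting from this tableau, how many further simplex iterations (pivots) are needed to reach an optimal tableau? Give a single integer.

pivot: b in, s3 out → z = 520/29
pivot: s2 in, a out → z = 112/5
No improving column remains; optimal.

2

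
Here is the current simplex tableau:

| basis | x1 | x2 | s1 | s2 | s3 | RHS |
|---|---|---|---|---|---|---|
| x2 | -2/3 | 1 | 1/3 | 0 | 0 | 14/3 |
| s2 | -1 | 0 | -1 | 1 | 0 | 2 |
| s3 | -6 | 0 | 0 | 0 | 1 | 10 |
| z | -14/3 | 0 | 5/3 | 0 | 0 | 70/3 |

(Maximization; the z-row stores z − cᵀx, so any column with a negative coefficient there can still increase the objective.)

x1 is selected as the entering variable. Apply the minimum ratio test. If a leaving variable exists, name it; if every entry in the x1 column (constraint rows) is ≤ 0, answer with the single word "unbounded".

x1-column entries: row 1: -2/3, row 2: -1, row 3: -6. All ≤ 0, so x1 can increase without bound; the LP is unbounded in this direction.

unbounded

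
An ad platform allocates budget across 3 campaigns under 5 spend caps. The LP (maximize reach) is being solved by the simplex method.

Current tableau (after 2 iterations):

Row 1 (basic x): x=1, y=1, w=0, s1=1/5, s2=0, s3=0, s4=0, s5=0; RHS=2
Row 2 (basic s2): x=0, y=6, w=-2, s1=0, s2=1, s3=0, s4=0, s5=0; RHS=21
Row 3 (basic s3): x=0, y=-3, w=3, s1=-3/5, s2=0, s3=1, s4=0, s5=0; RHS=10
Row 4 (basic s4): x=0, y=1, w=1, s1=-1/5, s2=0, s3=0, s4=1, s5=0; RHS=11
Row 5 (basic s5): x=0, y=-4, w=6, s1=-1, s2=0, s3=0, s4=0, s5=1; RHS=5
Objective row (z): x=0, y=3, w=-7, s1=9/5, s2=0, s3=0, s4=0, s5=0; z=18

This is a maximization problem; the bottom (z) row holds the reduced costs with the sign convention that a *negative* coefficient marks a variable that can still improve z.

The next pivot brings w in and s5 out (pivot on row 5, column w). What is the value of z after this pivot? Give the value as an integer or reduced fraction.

Minimum ratio for w: 5/6 = 5/6.
z changes by −(z-row coeff of w)·ratio = −(-7)·(5/6) = 35/6.
New z = 18 + (35/6) = 143/6.

143/6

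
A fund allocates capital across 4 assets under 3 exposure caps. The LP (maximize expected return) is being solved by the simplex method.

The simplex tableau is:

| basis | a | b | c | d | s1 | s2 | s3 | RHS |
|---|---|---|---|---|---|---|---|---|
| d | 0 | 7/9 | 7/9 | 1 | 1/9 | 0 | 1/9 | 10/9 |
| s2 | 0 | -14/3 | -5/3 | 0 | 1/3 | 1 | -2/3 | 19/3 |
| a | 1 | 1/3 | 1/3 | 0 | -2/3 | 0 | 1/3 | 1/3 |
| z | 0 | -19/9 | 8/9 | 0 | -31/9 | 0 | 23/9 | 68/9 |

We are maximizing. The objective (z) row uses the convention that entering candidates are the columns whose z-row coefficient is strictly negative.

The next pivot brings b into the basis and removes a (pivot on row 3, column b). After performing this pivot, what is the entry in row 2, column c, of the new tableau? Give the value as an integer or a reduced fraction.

Pivot element is row 3, column b: 1/3.
Normalize row 3: new (row 3, c) = (1/3)/(1/3) = 1.
row 2 ← row 2 − (-14/3)·(new row 3): -5/3 − (-14/3)·1 = 3.

3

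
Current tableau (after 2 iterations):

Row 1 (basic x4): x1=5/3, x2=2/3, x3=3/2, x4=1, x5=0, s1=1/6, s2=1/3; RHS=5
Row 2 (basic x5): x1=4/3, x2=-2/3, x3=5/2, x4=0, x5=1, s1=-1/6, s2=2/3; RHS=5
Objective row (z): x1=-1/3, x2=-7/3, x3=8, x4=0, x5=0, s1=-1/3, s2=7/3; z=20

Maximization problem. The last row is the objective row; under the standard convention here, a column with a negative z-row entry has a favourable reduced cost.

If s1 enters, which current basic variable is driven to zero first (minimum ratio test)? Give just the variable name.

x4

Ratios: row 1 (x4): 5/(1/6) = 30; row 2 (x5): entry -1/6 ≤ 0, skip.
Minimum ratio 30 is in the x4 row, so x4 leaves.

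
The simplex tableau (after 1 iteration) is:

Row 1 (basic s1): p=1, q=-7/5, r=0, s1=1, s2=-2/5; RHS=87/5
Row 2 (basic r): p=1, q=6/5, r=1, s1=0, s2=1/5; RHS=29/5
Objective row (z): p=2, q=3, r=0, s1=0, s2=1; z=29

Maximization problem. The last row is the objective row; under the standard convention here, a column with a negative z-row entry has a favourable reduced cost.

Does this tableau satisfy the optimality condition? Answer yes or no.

yes

No objective-row coefficient is strictly negative, so no entering variable exists; the tableau is optimal.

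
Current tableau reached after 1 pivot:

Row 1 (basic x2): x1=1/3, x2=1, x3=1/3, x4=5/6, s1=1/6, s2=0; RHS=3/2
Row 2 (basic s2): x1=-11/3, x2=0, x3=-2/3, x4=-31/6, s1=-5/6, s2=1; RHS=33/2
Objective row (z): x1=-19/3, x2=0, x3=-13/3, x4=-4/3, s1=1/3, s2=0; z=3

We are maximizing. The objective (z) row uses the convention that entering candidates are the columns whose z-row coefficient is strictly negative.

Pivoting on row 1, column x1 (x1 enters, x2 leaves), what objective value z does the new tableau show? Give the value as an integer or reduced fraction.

Minimum ratio for x1: (3/2)/(1/3) = 9/2.
z changes by −(z-row coeff of x1)·ratio = −(-19/3)·(9/2) = 57/2.
New z = 3 + (57/2) = 63/2.

63/2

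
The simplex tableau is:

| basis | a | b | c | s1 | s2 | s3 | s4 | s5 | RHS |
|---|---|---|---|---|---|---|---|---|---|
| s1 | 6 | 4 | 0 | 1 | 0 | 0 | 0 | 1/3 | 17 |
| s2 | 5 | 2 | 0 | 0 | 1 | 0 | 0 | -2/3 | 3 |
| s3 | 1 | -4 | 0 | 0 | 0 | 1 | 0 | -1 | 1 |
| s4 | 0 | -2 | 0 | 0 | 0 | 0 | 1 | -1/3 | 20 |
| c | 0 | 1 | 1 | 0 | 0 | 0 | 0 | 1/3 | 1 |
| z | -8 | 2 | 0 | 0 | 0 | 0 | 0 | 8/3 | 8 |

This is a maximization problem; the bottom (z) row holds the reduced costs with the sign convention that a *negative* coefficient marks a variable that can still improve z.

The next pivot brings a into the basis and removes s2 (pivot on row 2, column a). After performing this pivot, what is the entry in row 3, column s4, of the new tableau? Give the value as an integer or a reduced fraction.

Pivot element is row 2, column a: 5.
Normalize row 2: new (row 2, s4) = 0/5 = 0.
row 3 ← row 3 − 1·(new row 2): 0 − 1·0 = 0.

0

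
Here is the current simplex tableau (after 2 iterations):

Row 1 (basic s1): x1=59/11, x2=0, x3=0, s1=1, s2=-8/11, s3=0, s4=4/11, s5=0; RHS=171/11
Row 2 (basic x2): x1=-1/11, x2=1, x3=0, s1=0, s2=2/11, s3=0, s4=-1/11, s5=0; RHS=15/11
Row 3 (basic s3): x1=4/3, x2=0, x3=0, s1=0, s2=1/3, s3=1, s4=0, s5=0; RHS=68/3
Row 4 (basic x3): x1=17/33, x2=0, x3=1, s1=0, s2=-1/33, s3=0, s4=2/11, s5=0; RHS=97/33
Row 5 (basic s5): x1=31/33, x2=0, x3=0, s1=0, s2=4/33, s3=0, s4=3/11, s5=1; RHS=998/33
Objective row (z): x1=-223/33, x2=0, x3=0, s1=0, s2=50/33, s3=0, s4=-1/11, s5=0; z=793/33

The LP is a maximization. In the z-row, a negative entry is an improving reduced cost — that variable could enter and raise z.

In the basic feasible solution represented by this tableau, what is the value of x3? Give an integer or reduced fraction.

97/33

x3 is basic (row 4); its value is the RHS of that row: 97/33.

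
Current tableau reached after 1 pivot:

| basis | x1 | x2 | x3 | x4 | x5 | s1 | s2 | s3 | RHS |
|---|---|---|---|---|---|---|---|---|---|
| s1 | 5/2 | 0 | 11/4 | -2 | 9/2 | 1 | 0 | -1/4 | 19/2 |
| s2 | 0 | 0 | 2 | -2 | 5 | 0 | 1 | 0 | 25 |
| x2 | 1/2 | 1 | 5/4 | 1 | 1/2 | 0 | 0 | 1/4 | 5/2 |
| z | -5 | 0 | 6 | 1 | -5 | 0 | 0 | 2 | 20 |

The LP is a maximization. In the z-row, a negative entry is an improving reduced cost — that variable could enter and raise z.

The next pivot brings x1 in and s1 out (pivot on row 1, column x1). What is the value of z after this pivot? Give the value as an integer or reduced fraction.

Minimum ratio for x1: (19/2)/(5/2) = 19/5.
z changes by −(z-row coeff of x1)·ratio = −(-5)·(19/5) = 19.
New z = 20 + 19 = 39.

39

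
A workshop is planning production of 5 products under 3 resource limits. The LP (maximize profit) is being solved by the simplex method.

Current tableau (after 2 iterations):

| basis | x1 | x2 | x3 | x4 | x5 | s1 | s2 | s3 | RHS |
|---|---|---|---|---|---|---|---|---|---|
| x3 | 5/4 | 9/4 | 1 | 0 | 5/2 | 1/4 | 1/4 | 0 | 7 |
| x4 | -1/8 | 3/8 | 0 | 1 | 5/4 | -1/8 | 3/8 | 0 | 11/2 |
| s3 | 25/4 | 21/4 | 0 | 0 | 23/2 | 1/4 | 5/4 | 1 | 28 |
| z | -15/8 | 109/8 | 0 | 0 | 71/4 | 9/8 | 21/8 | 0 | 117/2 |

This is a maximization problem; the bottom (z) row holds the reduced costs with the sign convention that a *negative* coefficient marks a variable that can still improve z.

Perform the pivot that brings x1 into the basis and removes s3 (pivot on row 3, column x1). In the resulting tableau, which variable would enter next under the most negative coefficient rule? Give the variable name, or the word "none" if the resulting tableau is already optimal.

none

Pivot element 25/4. New z-row = old z-row − (-15/8)·(row 3/(25/4)).
Updated z-row coefficients: x1: 0, x2: 76/5, x3: 0, x4: 0, x5: 106/5, s1: 6/5, s2: 3, s3: 3/10.
No coefficient is strictly negative; the tableau after this pivot is optimal.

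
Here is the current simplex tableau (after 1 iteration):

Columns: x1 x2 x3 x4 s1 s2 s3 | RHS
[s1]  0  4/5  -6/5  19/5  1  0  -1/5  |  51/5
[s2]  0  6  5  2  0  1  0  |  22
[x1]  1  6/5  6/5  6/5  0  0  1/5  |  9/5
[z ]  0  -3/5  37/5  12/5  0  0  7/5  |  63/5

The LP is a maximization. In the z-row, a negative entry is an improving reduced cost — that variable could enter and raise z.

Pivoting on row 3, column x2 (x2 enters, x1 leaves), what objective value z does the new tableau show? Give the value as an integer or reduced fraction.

Minimum ratio for x2: (9/5)/(6/5) = 3/2.
z changes by −(z-row coeff of x2)·ratio = −(-3/5)·(3/2) = 9/10.
New z = 63/5 + (9/10) = 27/2.

27/2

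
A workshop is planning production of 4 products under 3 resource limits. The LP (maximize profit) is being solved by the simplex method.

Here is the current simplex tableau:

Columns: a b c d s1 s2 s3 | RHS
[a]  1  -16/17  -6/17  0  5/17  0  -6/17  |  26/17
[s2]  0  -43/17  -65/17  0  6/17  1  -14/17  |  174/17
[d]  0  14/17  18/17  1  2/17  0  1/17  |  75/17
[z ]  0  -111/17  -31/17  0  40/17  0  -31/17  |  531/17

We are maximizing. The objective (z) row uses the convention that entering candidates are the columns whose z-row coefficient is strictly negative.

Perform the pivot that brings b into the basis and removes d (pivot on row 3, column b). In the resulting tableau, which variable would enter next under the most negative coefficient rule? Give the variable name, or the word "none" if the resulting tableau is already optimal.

Pivot element 14/17. New z-row = old z-row − (-111/17)·(row 3/(14/17)).
Updated z-row coefficients: a: 0, b: 0, c: 46/7, d: 111/14, s1: 23/7, s2: 0, s3: -19/14.
The most negative is -19/14 in column s3, so s3 would enter next.

s3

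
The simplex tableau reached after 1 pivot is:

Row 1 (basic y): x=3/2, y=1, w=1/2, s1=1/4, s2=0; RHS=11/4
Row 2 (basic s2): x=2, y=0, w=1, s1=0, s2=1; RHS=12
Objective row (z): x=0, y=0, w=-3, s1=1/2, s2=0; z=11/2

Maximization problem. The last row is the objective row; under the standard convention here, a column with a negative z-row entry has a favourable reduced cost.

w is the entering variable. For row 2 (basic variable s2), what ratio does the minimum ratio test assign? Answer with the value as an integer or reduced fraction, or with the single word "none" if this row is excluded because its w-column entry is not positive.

Ratio = RHS / (w entry) = 12 / 1 = 12.

12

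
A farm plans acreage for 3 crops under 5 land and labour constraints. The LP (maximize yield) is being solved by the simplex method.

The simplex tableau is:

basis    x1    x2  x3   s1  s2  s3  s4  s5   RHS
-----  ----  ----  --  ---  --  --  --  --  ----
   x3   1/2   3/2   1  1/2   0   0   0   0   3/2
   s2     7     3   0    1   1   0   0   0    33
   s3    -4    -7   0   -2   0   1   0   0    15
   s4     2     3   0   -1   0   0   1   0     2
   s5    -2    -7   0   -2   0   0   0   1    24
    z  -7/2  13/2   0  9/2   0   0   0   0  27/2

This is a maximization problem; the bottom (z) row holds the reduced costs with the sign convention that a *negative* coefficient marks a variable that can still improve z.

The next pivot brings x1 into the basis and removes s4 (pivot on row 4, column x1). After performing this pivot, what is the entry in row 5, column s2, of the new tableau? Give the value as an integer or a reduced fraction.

0

Pivot element is row 4, column x1: 2.
Normalize row 4: new (row 4, s2) = 0/2 = 0.
row 5 ← row 5 − (-2)·(new row 4): 0 − (-2)·0 = 0.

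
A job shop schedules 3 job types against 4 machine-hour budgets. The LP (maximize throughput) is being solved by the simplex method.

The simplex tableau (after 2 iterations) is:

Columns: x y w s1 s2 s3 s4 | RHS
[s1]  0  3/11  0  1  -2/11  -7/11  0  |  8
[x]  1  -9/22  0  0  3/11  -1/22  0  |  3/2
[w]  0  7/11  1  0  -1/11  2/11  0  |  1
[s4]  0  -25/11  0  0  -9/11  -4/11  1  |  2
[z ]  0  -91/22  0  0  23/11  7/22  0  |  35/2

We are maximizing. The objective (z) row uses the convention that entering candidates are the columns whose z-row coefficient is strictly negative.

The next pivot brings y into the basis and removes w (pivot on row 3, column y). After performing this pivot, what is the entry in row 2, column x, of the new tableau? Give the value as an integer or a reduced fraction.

Pivot element is row 3, column y: 7/11.
Normalize row 3: new (row 3, x) = 0/(7/11) = 0.
row 2 ← row 2 − (-9/22)·(new row 3): 1 − (-9/22)·0 = 1.

1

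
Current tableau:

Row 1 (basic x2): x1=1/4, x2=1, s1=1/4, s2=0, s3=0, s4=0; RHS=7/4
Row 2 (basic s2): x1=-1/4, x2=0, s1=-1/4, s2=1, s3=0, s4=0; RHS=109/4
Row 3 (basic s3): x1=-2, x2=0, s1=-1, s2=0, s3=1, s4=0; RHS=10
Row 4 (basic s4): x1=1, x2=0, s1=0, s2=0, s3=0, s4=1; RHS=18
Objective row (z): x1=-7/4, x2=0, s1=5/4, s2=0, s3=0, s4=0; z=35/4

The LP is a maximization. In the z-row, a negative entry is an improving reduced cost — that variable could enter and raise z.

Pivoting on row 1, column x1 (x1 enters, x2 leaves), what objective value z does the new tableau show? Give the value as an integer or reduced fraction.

Minimum ratio for x1: (7/4)/(1/4) = 7.
z changes by −(z-row coeff of x1)·ratio = −(-7/4)·7 = 49/4.
New z = 35/4 + (49/4) = 21.

21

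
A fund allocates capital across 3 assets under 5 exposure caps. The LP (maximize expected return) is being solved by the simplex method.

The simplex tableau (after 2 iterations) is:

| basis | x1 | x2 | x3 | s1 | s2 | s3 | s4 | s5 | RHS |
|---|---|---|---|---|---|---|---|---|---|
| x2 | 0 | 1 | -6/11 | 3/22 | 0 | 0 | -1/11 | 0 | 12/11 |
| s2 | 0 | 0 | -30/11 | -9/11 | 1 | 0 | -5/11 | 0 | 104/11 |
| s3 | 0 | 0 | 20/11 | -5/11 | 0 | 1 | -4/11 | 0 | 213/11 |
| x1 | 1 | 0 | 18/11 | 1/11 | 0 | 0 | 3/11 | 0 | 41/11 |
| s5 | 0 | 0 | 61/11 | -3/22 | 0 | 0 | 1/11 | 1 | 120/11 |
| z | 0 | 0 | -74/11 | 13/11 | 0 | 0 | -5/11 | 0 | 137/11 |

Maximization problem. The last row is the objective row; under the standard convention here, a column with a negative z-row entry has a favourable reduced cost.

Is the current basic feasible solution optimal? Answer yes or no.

Column x3 has objective-row coefficient -74/11, which is negative; an improving pivot exists, so not yet optimal.

no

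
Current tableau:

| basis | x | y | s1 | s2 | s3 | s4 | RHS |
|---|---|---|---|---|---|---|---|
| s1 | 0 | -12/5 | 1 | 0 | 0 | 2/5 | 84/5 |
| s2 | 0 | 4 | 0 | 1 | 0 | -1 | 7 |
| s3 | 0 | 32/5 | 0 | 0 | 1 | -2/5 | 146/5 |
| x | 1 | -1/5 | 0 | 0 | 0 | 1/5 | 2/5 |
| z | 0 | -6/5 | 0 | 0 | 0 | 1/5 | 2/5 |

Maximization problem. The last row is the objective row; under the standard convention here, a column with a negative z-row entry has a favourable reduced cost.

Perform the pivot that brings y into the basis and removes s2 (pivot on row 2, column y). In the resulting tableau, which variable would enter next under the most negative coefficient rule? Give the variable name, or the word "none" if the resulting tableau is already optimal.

s4

Pivot element 4. New z-row = old z-row − (-6/5)·(row 2/4).
Updated z-row coefficients: x: 0, y: 0, s1: 0, s2: 3/10, s3: 0, s4: -1/10.
The most negative is -1/10 in column s4, so s4 would enter next.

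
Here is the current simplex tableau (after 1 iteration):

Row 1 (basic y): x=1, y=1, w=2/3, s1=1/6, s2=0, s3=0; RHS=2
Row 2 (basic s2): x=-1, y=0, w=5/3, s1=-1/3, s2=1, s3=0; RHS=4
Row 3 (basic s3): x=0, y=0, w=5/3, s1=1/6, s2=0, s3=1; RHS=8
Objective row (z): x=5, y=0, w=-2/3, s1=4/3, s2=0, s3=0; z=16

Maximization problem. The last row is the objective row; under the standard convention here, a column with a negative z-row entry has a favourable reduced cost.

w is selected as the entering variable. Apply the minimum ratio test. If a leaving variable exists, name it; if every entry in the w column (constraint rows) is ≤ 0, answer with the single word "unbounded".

Ratios: row 1 (y): 2/(2/3) = 3; row 2 (s2): 4/(5/3) = 12/5; row 3 (s3): 8/(5/3) = 24/5.
Minimum ratio is in the s2 row, so s2 leaves.

s2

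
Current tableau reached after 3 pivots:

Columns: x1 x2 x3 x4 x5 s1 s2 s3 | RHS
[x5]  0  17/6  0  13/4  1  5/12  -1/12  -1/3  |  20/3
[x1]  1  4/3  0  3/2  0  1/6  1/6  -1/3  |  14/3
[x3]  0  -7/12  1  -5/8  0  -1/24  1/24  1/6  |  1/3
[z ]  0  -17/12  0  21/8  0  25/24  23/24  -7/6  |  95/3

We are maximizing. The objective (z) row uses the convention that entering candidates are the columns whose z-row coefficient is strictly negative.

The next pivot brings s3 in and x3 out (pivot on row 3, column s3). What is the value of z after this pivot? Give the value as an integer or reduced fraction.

Minimum ratio for s3: (1/3)/(1/6) = 2.
z changes by −(z-row coeff of s3)·ratio = −(-7/6)·2 = 7/3.
New z = 95/3 + (7/3) = 34.

34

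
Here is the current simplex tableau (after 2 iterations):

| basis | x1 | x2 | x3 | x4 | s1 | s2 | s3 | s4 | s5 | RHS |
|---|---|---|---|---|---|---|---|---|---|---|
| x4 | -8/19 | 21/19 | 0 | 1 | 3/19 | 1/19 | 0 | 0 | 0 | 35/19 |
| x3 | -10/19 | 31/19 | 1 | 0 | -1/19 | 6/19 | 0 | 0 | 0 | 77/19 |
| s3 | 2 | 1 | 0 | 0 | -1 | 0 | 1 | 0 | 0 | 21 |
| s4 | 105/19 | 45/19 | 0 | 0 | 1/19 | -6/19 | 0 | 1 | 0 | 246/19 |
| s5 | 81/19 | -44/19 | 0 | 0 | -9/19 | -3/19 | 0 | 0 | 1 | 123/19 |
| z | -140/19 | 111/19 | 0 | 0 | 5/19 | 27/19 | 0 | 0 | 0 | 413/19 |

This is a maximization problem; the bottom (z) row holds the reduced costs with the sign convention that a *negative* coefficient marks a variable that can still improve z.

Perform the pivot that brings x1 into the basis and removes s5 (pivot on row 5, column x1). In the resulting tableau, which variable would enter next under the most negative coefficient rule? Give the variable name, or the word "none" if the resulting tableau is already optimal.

s1

Pivot element 81/19. New z-row = old z-row − (-140/19)·(row 5/(81/19)).
Updated z-row coefficients: x1: 0, x2: 149/81, x3: 0, x4: 0, s1: -5/9, s2: 31/27, s3: 0, s4: 0, s5: 140/81.
The most negative is -5/9 in column s1, so s1 would enter next.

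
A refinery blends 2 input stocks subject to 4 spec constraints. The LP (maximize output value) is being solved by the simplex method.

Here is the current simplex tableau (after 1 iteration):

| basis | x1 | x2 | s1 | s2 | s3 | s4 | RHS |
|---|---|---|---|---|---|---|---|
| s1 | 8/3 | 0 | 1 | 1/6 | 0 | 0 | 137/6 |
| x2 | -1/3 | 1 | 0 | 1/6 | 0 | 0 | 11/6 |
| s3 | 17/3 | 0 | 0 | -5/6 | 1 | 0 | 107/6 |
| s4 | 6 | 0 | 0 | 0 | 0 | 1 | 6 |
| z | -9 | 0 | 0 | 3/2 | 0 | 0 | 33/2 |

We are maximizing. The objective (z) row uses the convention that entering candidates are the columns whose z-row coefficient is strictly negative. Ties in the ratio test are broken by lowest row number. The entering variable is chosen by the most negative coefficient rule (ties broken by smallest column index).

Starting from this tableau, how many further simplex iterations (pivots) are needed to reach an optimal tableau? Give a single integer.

pivot: x1 in, s4 out → z = 51/2
No improving column remains; optimal.

1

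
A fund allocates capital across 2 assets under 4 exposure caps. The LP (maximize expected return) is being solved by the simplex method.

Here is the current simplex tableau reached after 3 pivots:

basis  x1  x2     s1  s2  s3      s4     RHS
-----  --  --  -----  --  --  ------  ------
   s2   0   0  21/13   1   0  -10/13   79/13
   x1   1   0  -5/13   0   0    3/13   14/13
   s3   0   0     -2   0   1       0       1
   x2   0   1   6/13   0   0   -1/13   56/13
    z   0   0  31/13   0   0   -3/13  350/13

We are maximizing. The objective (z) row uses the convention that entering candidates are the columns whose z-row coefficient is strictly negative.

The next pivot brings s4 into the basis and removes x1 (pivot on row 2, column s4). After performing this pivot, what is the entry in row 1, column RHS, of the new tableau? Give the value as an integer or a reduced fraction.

Pivot element is row 2, column s4: 3/13.
Normalize row 2: new (row 2, RHS) = (14/13)/(3/13) = 14/3.
row 1 ← row 1 − (-10/13)·(new row 2): 79/13 − (-10/13)·(14/3) = 29/3.

29/3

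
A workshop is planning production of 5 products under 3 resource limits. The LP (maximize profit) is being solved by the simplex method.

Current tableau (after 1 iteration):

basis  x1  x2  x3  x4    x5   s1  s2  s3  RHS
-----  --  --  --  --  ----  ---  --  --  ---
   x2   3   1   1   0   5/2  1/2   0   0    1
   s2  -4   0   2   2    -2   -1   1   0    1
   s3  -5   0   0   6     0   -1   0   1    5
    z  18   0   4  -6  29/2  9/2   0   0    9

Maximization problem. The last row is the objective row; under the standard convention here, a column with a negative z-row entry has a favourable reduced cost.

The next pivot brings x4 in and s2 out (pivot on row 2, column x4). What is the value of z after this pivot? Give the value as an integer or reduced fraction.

12

Minimum ratio for x4: 1/2 = 1/2.
z changes by −(z-row coeff of x4)·ratio = −(-6)·(1/2) = 3.
New z = 9 + 3 = 12.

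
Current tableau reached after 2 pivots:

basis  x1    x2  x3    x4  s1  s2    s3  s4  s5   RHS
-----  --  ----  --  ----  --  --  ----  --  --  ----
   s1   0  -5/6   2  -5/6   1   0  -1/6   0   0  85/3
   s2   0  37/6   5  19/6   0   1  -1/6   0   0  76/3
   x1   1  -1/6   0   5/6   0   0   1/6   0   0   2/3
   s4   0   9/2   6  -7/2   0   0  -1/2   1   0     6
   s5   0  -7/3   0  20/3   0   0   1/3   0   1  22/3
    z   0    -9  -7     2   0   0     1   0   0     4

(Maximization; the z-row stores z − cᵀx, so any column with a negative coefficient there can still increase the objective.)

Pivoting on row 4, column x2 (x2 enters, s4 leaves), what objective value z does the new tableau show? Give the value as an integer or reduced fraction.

Minimum ratio for x2: 6/(9/2) = 4/3.
z changes by −(z-row coeff of x2)·ratio = −(-9)·(4/3) = 12.
New z = 4 + 12 = 16.

16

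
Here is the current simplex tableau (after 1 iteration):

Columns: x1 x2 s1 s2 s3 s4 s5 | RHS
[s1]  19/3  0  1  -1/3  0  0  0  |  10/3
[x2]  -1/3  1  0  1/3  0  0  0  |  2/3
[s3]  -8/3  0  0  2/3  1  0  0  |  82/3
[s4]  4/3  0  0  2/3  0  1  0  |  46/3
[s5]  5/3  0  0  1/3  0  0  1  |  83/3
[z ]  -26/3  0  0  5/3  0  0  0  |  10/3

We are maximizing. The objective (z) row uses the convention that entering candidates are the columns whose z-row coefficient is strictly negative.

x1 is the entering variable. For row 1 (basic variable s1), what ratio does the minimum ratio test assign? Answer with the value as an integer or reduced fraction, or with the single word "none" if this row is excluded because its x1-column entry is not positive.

Ratio = RHS / (x1 entry) = (10/3) / (19/3) = 10/19.

10/19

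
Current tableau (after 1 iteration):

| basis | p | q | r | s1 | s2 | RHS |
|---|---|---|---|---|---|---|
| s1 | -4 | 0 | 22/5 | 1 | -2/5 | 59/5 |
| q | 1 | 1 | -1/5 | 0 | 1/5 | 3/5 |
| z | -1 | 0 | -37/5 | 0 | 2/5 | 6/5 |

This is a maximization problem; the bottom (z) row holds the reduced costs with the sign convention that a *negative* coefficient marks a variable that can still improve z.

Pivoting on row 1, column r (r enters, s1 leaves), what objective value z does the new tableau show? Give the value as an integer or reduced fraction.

Minimum ratio for r: (59/5)/(22/5) = 59/22.
z changes by −(z-row coeff of r)·ratio = −(-37/5)·(59/22) = 2183/110.
New z = 6/5 + (2183/110) = 463/22.

463/22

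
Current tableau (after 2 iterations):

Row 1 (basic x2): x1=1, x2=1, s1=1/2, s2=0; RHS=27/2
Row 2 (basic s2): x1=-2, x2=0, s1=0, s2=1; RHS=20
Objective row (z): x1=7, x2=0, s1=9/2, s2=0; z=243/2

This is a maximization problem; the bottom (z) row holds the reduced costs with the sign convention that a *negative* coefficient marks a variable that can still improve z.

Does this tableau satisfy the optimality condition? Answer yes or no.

yes

No objective-row coefficient is strictly negative, so no entering variable exists; the tableau is optimal.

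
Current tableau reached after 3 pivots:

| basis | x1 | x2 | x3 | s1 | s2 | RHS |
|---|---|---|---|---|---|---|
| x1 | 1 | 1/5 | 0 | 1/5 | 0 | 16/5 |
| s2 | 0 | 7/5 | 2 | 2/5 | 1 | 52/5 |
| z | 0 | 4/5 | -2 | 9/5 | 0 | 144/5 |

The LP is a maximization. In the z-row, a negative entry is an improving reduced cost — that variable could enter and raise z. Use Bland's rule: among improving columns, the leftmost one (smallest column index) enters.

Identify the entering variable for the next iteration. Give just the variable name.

Objective-row coefficients: x1: 0, x2: 4/5, x3: -2, s1: 9/5, s2: 0.
Improving columns: x3. Bland's rule picks the smallest column index → x3.

x3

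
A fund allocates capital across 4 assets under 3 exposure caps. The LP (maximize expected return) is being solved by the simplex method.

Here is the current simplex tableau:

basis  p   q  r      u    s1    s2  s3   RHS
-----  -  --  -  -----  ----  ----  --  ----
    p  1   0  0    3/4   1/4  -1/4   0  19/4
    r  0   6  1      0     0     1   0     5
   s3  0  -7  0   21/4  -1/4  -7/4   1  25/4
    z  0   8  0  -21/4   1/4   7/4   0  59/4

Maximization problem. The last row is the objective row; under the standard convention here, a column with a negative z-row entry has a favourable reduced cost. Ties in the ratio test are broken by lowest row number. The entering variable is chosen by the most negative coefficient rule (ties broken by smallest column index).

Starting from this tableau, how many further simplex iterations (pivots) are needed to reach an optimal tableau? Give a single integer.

1

pivot: u in, s3 out → z = 21
No improving column remains; optimal.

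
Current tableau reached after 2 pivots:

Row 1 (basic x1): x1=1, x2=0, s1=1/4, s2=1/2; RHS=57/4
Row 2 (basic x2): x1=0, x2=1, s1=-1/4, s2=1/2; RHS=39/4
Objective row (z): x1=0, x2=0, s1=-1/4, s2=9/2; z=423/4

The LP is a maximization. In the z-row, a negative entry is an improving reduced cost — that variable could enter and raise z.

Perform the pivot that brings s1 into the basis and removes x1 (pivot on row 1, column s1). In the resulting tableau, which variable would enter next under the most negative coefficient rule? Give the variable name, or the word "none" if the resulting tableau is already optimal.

none

Pivot element 1/4. New z-row = old z-row − (-1/4)·(row 1/(1/4)).
Updated z-row coefficients: x1: 1, x2: 0, s1: 0, s2: 5.
No coefficient is strictly negative; the tableau after this pivot is optimal.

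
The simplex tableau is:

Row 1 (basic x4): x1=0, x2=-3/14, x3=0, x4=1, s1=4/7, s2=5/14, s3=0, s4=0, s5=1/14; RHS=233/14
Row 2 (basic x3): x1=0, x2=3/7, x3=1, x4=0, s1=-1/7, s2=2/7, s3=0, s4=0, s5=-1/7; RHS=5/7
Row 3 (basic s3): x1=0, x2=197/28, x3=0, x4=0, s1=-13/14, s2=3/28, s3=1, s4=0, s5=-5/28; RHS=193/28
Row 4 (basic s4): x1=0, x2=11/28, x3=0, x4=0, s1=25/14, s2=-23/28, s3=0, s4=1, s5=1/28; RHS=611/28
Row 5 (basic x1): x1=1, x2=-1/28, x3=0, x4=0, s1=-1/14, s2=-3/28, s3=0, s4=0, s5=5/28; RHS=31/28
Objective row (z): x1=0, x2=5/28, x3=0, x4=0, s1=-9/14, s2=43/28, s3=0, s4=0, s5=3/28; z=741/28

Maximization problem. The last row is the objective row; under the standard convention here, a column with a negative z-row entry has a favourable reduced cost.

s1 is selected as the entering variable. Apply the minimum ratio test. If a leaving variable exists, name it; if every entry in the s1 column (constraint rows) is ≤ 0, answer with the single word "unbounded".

Ratios: row 1 (x4): (233/14)/(4/7) = 233/8; row 2 (x3): entry -1/7 ≤ 0, skip; row 3 (s3): entry -13/14 ≤ 0, skip; row 4 (s4): (611/28)/(25/14) = 611/50; row 5 (x1): entry -1/14 ≤ 0, skip.
Minimum ratio is in the s4 row, so s4 leaves.

s4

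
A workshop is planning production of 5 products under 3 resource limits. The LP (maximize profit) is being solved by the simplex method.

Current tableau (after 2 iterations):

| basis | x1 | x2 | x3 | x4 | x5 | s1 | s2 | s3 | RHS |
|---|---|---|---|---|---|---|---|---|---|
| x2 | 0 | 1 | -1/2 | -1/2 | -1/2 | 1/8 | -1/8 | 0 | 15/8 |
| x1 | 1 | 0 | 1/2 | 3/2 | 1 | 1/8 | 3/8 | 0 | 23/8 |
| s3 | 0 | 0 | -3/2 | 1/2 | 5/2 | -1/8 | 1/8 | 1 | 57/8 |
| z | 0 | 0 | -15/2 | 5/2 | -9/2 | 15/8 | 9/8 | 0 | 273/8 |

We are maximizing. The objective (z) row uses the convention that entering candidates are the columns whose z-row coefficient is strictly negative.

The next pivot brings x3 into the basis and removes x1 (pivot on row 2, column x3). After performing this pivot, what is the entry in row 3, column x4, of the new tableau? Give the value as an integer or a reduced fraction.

5

Pivot element is row 2, column x3: 1/2.
Normalize row 2: new (row 2, x4) = (3/2)/(1/2) = 3.
row 3 ← row 3 − (-3/2)·(new row 2): 1/2 − (-3/2)·3 = 5.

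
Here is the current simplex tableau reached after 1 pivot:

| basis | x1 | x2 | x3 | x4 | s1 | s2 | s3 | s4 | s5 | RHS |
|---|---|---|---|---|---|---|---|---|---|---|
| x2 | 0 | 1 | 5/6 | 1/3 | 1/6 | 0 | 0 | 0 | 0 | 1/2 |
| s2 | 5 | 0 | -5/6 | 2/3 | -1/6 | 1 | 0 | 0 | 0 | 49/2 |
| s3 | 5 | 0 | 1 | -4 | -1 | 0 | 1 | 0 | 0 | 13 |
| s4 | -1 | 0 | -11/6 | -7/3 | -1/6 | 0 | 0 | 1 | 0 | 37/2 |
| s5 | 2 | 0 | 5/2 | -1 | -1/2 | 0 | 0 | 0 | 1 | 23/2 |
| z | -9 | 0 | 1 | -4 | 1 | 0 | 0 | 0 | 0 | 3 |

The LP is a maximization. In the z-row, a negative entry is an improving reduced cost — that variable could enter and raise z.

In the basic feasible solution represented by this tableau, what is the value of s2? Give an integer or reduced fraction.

s2 is basic (row 2); its value is the RHS of that row: 49/2.

49/2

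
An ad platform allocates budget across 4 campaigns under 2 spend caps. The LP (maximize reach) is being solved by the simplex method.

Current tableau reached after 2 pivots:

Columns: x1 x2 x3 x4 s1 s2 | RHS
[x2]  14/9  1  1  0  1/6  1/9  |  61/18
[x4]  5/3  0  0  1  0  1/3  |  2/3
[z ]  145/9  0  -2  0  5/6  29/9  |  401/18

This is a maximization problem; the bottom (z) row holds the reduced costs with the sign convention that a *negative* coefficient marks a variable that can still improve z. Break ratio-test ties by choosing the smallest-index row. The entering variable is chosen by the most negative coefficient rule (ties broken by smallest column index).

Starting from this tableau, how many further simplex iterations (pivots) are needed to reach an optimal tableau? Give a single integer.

pivot: x3 in, x2 out → z = 523/18
No improving column remains; optimal.

1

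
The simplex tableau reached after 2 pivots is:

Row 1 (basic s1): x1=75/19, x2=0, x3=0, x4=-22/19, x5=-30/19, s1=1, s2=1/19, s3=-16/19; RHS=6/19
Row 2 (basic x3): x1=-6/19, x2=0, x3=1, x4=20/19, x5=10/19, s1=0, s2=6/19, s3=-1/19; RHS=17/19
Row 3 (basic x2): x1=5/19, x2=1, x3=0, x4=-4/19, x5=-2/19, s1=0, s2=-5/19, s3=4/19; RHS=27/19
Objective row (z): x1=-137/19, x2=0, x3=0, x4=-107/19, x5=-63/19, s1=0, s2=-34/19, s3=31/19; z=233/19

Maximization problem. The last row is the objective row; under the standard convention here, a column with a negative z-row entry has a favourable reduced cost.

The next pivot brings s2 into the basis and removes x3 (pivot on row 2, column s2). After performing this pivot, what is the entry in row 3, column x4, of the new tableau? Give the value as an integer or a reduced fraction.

2/3

Pivot element is row 2, column s2: 6/19.
Normalize row 2: new (row 2, x4) = (20/19)/(6/19) = 10/3.
row 3 ← row 3 − (-5/19)·(new row 2): -4/19 − (-5/19)·(10/3) = 2/3.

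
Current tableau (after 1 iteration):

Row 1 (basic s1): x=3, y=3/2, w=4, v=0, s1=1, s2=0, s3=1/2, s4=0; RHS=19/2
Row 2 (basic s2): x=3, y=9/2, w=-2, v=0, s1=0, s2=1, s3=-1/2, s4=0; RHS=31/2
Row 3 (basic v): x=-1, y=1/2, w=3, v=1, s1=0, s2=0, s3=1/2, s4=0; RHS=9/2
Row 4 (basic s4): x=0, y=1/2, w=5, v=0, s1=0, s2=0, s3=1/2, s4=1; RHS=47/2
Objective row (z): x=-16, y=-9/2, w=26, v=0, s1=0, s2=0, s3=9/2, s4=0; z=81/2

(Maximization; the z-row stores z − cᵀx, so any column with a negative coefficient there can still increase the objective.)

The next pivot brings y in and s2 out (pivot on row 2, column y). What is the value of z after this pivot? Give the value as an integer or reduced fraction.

Minimum ratio for y: (31/2)/(9/2) = 31/9.
z changes by −(z-row coeff of y)·ratio = −(-9/2)·(31/9) = 31/2.
New z = 81/2 + (31/2) = 56.

56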